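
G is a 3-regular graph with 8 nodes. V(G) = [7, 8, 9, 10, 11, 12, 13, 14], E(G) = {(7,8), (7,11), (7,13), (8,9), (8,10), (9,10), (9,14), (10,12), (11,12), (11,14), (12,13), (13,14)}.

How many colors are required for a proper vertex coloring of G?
Clique number ω(G) = 3 (lower bound: χ ≥ ω).
The clique on [8, 9, 10] has size 3, forcing χ ≥ 3, and the coloring below uses 3 colors, so χ(G) = 3.
A valid 3-coloring: color 1: [10, 11, 13]; color 2: [7, 9, 12]; color 3: [8, 14].

χ(G) = 3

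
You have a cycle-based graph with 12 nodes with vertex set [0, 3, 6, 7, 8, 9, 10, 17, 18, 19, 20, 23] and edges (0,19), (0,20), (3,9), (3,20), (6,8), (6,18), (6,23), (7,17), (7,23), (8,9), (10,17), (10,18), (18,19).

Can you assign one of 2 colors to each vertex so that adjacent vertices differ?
A valid 2-coloring: color 1: [0, 3, 8, 17, 18, 23]; color 2: [6, 7, 9, 10, 19, 20].
(χ(G) = 2 ≤ 2.)

Yes, G is 2-colorable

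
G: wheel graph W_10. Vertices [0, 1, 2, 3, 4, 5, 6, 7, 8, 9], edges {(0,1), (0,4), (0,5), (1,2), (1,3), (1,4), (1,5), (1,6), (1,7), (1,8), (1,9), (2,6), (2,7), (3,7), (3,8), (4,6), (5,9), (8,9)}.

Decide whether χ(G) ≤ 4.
Yes, G is 4-colorable

A valid 4-coloring: color 1: [1]; color 2: [0, 6, 7, 8]; color 3: [2, 3, 4, 9]; color 4: [5].
(χ(G) = 4 ≤ 4.)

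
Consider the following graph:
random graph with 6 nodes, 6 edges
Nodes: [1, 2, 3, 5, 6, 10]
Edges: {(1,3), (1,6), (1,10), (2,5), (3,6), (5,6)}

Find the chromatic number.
Clique number ω(G) = 3 (lower bound: χ ≥ ω).
The clique on [1, 3, 6] has size 3, forcing χ ≥ 3, and the coloring below uses 3 colors, so χ(G) = 3.
A valid 3-coloring: color 1: [1, 5]; color 2: [2, 6, 10]; color 3: [3].

χ(G) = 3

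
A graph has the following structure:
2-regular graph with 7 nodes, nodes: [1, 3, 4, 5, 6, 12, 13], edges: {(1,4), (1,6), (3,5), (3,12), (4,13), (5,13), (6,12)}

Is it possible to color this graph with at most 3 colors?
A valid 3-coloring: color 1: [1, 3, 13]; color 2: [4, 5, 12]; color 3: [6].
(χ(G) = 3 ≤ 3.)

Yes, G is 3-colorable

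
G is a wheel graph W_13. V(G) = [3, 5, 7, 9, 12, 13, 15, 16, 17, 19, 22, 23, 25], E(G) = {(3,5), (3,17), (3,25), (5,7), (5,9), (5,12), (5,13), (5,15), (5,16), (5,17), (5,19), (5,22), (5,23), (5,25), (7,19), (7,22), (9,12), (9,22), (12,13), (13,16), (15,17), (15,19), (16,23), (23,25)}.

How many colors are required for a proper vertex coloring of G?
Clique number ω(G) = 3 (lower bound: χ ≥ ω).
The clique on [3, 5, 25] has size 3, forcing χ ≥ 3, and the coloring below uses 3 colors, so χ(G) = 3.
A valid 3-coloring: color 1: [5]; color 2: [12, 16, 17, 19, 22, 25]; color 3: [3, 7, 9, 13, 15, 23].

χ(G) = 3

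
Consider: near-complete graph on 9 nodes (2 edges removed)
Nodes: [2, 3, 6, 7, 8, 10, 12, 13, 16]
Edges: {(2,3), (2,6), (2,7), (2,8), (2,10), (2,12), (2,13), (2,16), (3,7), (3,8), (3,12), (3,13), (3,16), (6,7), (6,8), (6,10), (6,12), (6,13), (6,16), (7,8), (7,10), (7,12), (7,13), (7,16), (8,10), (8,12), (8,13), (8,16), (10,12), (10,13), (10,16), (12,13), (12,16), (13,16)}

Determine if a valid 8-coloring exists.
Yes, G is 8-colorable

A valid 8-coloring: color 1: [16]; color 2: [8]; color 3: [7]; color 4: [2]; color 5: [12]; color 6: [13]; color 7: [3, 10]; color 8: [6].
(χ(G) = 8 ≤ 8.)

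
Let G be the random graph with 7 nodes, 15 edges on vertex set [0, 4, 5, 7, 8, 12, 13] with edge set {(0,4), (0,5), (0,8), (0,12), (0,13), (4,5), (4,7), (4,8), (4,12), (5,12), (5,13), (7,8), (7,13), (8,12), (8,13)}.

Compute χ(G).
χ(G) = 4

Clique number ω(G) = 4 (lower bound: χ ≥ ω).
The clique on [0, 4, 8, 12] has size 4, forcing χ ≥ 4, and the coloring below uses 4 colors, so χ(G) = 4.
A valid 4-coloring: color 1: [5, 8]; color 2: [0, 7]; color 3: [4, 13]; color 4: [12].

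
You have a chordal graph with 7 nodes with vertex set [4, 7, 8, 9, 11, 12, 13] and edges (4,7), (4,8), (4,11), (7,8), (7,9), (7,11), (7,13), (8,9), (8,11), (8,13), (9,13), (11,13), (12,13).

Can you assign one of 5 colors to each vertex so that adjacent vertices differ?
Yes, G is 5-colorable

A valid 5-coloring: color 1: [4, 13]; color 2: [8, 12]; color 3: [7]; color 4: [9, 11].
(χ(G) = 4 ≤ 5.)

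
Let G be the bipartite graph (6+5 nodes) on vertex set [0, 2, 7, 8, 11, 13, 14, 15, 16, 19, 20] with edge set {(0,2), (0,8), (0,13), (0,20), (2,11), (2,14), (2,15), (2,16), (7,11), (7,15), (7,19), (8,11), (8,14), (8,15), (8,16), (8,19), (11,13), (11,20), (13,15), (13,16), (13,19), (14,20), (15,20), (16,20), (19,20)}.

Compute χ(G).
χ(G) = 2

Clique number ω(G) = 2 (lower bound: χ ≥ ω).
The graph is bipartite (no odd cycle), so 2 colors suffice: χ(G) = 2.
A valid 2-coloring: color 1: [2, 7, 8, 13, 20]; color 2: [0, 11, 14, 15, 16, 19].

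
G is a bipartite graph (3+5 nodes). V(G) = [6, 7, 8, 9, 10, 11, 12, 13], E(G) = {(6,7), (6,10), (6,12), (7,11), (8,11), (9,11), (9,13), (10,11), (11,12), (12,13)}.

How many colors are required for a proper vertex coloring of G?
Clique number ω(G) = 2 (lower bound: χ ≥ ω).
The graph is bipartite (no odd cycle), so 2 colors suffice: χ(G) = 2.
A valid 2-coloring: color 1: [6, 11, 13]; color 2: [7, 8, 9, 10, 12].

χ(G) = 2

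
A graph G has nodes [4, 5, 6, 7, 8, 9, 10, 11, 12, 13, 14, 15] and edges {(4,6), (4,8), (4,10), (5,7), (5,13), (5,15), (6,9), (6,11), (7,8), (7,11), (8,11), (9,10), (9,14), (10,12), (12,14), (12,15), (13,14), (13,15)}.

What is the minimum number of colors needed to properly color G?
Clique number ω(G) = 3 (lower bound: χ ≥ ω).
The clique on [5, 13, 15] has size 3, forcing χ ≥ 3, and the coloring below uses 3 colors, so χ(G) = 3.
A valid 3-coloring: color 1: [4, 7, 9, 12, 13]; color 2: [10, 11, 14, 15]; color 3: [5, 6, 8].

χ(G) = 3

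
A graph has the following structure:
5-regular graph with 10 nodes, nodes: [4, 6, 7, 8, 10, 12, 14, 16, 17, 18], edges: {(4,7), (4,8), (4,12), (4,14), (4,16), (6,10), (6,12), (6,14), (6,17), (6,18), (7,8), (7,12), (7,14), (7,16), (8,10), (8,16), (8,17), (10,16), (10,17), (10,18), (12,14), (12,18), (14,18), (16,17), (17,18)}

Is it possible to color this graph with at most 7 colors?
A valid 7-coloring: color 1: [10, 12]; color 2: [4, 6]; color 3: [14, 17]; color 4: [7, 18]; color 5: [16]; color 6: [8].
(χ(G) = 5 ≤ 7.)

Yes, G is 7-colorable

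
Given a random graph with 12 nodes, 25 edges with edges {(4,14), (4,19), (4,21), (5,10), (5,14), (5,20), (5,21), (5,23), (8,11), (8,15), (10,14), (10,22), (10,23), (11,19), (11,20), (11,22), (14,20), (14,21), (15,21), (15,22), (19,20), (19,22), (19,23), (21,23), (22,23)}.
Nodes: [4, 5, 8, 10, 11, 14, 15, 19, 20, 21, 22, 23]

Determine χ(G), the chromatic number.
Clique number ω(G) = 3 (lower bound: χ ≥ ω).
Suppose a proper 3-coloring c exists. The clique [4, 14, 21] takes 3 distinct colors; by symmetry let c(4) = 1, c(14) = 2, c(21) = 3.
- Vertex 5: neighbors [14, 21] already have colors [2, 3] ⇒ c(5) = 1.
- Vertex 23: neighbors [5, 21] already have colors [1, 3] ⇒ c(23) = 2.
- Vertex 19: neighbors [4, 23] already have colors [1, 2] ⇒ c(19) = 3.
- Vertex 20: neighbors [5, 14, 19] already have colors [1, 2, 3] — all 3 colors blocked. Contradiction.
The forced assignments end in a contradiction, so G has no proper 3-coloring (χ ≥ 4).
The coloring below uses 4 colors, so χ(G) = 4.
A valid 4-coloring: color 1: [8, 10, 19, 21]; color 2: [11, 14, 15, 23]; color 3: [4, 5, 22]; color 4: [20].

χ(G) = 4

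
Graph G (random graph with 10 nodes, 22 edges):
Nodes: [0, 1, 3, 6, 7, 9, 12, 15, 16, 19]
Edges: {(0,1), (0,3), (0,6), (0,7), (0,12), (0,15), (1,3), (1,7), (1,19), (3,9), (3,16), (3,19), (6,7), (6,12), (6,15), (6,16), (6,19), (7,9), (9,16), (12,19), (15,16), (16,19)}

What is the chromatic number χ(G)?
Clique number ω(G) = 3 (lower bound: χ ≥ ω).
Odd cycle [19, 16, 15, 0, 12] needs 3 colors (χ ≥ 3).
Vertex 6 is adjacent to every vertex of [0, 12, 15, 16, 19], which already need 3 colors among themselves, so 6 needs a new color (χ ≥ 4).
The coloring below uses 4 colors, so χ(G) = 4.
A valid 4-coloring: color 1: [0, 16]; color 2: [1, 6, 9]; color 3: [3, 7, 12, 15]; color 4: [19].

χ(G) = 4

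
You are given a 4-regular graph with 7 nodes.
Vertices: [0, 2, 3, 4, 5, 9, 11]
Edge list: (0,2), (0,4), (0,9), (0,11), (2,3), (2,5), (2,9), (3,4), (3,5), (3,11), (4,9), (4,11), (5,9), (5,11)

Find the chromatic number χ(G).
Clique number ω(G) = 3 (lower bound: χ ≥ ω).
Suppose a proper 3-coloring c exists. The clique [0, 2, 9] takes 3 distinct colors; by symmetry let c(0) = 1, c(2) = 2, c(9) = 3.
- Vertex 4: neighbors [0, 9] already have colors [1, 3] ⇒ c(4) = 2.
- Vertex 5: neighbors [2, 9] already have colors [2, 3] ⇒ c(5) = 1.
- Vertex 3: neighbors [5, 2] already have colors [1, 2] ⇒ c(3) = 3.
- Vertex 11: neighbors [0, 4, 3] already have colors [1, 2, 3] — all 3 colors blocked. Contradiction.
The forced assignments end in a contradiction, so G has no proper 3-coloring (χ ≥ 4).
The coloring below uses 4 colors, so χ(G) = 4.
A valid 4-coloring: color 1: [4, 5]; color 2: [0, 3]; color 3: [2, 11]; color 4: [9].

χ(G) = 4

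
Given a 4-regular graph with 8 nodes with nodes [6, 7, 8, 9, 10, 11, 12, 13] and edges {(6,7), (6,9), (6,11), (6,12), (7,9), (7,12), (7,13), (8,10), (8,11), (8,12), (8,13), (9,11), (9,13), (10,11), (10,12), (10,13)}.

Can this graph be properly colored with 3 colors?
Suppose a proper 3-coloring c exists. The clique [6, 7, 9] takes 3 distinct colors; by symmetry let c(6) = 1, c(7) = 2, c(9) = 3.
- Vertex 11: neighbors [6, 9] already have colors [1, 3] ⇒ c(11) = 2.
- Vertex 12: neighbors [6, 7] already have colors [1, 2] ⇒ c(12) = 3.
- Vertex 8: neighbors [11, 12] already have colors [2, 3] ⇒ c(8) = 1.
- Vertex 10: neighbors [8, 11, 12] already have colors [1, 2, 3] — all 3 colors blocked. Contradiction.
The forced assignments end in a contradiction, so G has no proper 3-coloring (χ ≥ 4).

No, G is not 3-colorable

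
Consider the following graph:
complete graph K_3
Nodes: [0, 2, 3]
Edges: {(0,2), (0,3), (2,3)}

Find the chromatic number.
χ(G) = 3

Clique number ω(G) = 3 (lower bound: χ ≥ ω).
The clique on [0, 2, 3] has size 3, forcing χ ≥ 3, and the coloring below uses 3 colors, so χ(G) = 3.
A valid 3-coloring: color 1: [0]; color 2: [2]; color 3: [3].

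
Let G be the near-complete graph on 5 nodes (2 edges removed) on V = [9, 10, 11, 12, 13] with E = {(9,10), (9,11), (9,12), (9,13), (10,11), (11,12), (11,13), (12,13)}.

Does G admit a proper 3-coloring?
No, G is not 3-colorable

The clique on vertices [9, 11, 12, 13] has size 4 > 3, so it alone needs 4 colors.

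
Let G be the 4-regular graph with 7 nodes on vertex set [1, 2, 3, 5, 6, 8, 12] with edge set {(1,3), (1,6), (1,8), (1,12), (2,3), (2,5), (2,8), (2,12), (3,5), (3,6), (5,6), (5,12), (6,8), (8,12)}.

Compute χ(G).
Clique number ω(G) = 3 (lower bound: χ ≥ ω).
Suppose a proper 3-coloring c exists. The clique [1, 3, 6] takes 3 distinct colors; by symmetry let c(1) = 1, c(3) = 2, c(6) = 3.
- Vertex 5: neighbors [3, 6] already have colors [2, 3] ⇒ c(5) = 1.
- Vertex 2: neighbors [5, 3] already have colors [1, 2] ⇒ c(2) = 3.
- Vertex 8: neighbors [1, 2] already have colors [1, 3] ⇒ c(8) = 2.
- Vertex 12: neighbors [1, 8, 2] already have colors [1, 2, 3] — all 3 colors blocked. Contradiction.
The forced assignments end in a contradiction, so G has no proper 3-coloring (χ ≥ 4).
The coloring below uses 4 colors, so χ(G) = 4.
A valid 4-coloring: color 1: [3, 12]; color 2: [2, 6]; color 3: [5, 8]; color 4: [1].

χ(G) = 4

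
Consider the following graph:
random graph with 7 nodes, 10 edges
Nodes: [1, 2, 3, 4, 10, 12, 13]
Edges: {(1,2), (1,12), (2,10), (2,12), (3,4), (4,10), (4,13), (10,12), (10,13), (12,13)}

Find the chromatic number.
Clique number ω(G) = 3 (lower bound: χ ≥ ω).
The clique on [1, 2, 12] has size 3, forcing χ ≥ 3, and the coloring below uses 3 colors, so χ(G) = 3.
A valid 3-coloring: color 1: [1, 3, 10]; color 2: [4, 12]; color 3: [2, 13].

χ(G) = 3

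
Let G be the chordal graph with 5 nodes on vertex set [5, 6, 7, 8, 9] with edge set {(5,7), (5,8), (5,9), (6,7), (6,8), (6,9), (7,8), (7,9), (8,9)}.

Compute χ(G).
Clique number ω(G) = 4 (lower bound: χ ≥ ω).
The clique on [5, 7, 8, 9] has size 4, forcing χ ≥ 4, and the coloring below uses 4 colors, so χ(G) = 4.
A valid 4-coloring: color 1: [8]; color 2: [9]; color 3: [7]; color 4: [5, 6].

χ(G) = 4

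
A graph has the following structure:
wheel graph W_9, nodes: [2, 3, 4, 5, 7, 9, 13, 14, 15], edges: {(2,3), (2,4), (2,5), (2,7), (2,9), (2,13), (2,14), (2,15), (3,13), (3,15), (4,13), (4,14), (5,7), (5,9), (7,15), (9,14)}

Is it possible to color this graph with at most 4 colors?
Yes, G is 4-colorable

A valid 4-coloring: color 1: [2]; color 2: [3, 4, 7, 9]; color 3: [5, 13, 14, 15].
(χ(G) = 3 ≤ 4.)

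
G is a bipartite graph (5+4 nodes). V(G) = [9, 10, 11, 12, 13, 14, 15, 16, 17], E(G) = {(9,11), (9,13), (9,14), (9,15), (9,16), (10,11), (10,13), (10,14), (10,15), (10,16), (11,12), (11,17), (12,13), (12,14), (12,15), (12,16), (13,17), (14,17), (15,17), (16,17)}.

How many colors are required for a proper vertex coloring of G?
χ(G) = 2

Clique number ω(G) = 2 (lower bound: χ ≥ ω).
The graph is bipartite (no odd cycle), so 2 colors suffice: χ(G) = 2.
A valid 2-coloring: color 1: [9, 10, 12, 17]; color 2: [11, 13, 14, 15, 16].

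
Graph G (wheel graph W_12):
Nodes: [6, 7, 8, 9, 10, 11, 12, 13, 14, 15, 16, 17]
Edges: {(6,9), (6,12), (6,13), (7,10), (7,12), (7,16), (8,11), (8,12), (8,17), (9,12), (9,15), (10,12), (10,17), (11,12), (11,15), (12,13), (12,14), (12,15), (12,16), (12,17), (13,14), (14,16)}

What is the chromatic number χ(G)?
Clique number ω(G) = 3 (lower bound: χ ≥ ω).
Odd cycle [14, 16, 7, 10, 17, 8, 11, 15, 9, 6, 13] needs 3 colors (χ ≥ 3).
Vertex 12 is adjacent to every vertex of [6, 7, 8, 9, 10, 11, 13, 14, 15, 16, 17], which already need 3 colors among themselves, so 12 needs a new color (χ ≥ 4).
The coloring below uses 4 colors, so χ(G) = 4.
A valid 4-coloring: color 1: [12]; color 2: [6, 7, 11, 14, 17]; color 3: [8, 10, 13, 15, 16]; color 4: [9].

χ(G) = 4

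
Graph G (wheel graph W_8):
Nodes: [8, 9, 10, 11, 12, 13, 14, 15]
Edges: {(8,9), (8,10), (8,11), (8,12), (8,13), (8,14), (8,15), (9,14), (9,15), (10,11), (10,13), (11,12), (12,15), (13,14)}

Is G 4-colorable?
A valid 4-coloring: color 1: [8]; color 2: [10, 12, 14]; color 3: [11, 13, 15]; color 4: [9].
(χ(G) = 4 ≤ 4.)

Yes, G is 4-colorable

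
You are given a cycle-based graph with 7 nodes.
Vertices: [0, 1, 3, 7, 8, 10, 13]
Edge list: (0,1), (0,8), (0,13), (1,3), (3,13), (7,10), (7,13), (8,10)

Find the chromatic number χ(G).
χ(G) = 3

Clique number ω(G) = 2 (lower bound: χ ≥ ω).
Odd cycle [7, 10, 8, 0, 1, 3, 13] needs 3 colors (χ ≥ 3).
The coloring below uses 3 colors, so χ(G) = 3.
A valid 3-coloring: color 1: [1, 10, 13]; color 2: [0, 3, 7]; color 3: [8].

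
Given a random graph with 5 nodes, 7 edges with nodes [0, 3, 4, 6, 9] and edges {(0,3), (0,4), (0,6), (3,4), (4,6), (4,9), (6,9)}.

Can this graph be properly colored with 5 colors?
Yes, G is 5-colorable

A valid 5-coloring: color 1: [4]; color 2: [3, 6]; color 3: [0, 9].
(χ(G) = 3 ≤ 5.)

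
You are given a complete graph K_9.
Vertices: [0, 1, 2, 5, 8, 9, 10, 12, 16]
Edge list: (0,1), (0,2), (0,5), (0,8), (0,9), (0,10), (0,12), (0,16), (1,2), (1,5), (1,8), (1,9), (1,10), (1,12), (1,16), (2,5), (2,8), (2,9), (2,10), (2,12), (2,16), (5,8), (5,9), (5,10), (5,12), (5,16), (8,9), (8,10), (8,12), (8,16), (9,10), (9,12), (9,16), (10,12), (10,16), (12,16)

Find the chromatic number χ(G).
χ(G) = 9

Clique number ω(G) = 9 (lower bound: χ ≥ ω).
The clique on [0, 1, 2, 5, 8, 9, 10, 12, 16] has size 9, forcing χ ≥ 9, and the coloring below uses 9 colors, so χ(G) = 9.
A valid 9-coloring: color 1: [9]; color 2: [5]; color 3: [12]; color 4: [1]; color 5: [0]; color 6: [8]; color 7: [10]; color 8: [16]; color 9: [2].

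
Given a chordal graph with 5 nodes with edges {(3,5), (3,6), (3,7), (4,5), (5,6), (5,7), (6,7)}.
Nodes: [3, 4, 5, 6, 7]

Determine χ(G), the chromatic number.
χ(G) = 4

Clique number ω(G) = 4 (lower bound: χ ≥ ω).
The clique on [3, 5, 6, 7] has size 4, forcing χ ≥ 4, and the coloring below uses 4 colors, so χ(G) = 4.
A valid 4-coloring: color 1: [5]; color 2: [3, 4]; color 3: [7]; color 4: [6].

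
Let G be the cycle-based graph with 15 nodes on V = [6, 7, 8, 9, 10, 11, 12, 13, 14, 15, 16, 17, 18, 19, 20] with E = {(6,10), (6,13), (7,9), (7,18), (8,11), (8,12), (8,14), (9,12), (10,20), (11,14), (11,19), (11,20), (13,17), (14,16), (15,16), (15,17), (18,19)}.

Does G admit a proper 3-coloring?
Yes, G is 3-colorable

A valid 3-coloring: color 1: [6, 9, 11, 16, 17, 18]; color 2: [7, 8, 10, 13, 15, 19]; color 3: [12, 14, 20].
(χ(G) = 3 ≤ 3.)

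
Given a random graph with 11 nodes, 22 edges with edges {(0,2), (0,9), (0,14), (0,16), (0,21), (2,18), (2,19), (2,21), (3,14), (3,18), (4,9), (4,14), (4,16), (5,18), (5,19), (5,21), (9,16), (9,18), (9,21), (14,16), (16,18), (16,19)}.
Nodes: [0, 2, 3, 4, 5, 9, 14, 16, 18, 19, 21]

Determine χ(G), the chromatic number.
Clique number ω(G) = 3 (lower bound: χ ≥ ω).
The clique on [0, 2, 21] has size 3, forcing χ ≥ 3, and the coloring below uses 3 colors, so χ(G) = 3.
A valid 3-coloring: color 1: [3, 16, 21]; color 2: [0, 4, 18, 19]; color 3: [2, 5, 9, 14].

χ(G) = 3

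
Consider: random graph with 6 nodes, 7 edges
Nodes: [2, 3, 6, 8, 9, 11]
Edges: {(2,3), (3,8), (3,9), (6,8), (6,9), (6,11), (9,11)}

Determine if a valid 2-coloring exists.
No, G is not 2-colorable

The clique on vertices [6, 9, 11] has size 3 > 2, so it alone needs 3 colors.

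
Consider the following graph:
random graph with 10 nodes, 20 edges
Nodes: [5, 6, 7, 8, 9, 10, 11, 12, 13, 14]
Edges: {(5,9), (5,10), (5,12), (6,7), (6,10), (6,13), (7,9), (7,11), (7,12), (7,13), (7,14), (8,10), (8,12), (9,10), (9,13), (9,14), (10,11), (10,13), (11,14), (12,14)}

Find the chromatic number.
χ(G) = 3

Clique number ω(G) = 3 (lower bound: χ ≥ ω).
The clique on [5, 9, 10] has size 3, forcing χ ≥ 3, and the coloring below uses 3 colors, so χ(G) = 3.
A valid 3-coloring: color 1: [7, 10]; color 2: [6, 9, 11, 12]; color 3: [5, 8, 13, 14].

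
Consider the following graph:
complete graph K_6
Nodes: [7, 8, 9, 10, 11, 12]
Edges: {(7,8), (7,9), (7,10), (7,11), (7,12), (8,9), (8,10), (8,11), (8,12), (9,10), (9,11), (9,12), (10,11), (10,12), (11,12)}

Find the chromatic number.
χ(G) = 6

Clique number ω(G) = 6 (lower bound: χ ≥ ω).
The clique on [7, 8, 9, 10, 11, 12] has size 6, forcing χ ≥ 6, and the coloring below uses 6 colors, so χ(G) = 6.
A valid 6-coloring: color 1: [11]; color 2: [7]; color 3: [12]; color 4: [8]; color 5: [10]; color 6: [9].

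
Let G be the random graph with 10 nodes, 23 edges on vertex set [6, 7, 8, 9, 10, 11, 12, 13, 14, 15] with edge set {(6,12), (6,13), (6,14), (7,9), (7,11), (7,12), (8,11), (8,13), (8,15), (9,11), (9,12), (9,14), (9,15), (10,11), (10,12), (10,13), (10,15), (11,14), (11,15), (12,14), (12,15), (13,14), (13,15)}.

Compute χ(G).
χ(G) = 3

Clique number ω(G) = 3 (lower bound: χ ≥ ω).
The clique on [8, 11, 15] has size 3, forcing χ ≥ 3, and the coloring below uses 3 colors, so χ(G) = 3.
A valid 3-coloring: color 1: [11, 12, 13]; color 2: [7, 14, 15]; color 3: [6, 8, 9, 10].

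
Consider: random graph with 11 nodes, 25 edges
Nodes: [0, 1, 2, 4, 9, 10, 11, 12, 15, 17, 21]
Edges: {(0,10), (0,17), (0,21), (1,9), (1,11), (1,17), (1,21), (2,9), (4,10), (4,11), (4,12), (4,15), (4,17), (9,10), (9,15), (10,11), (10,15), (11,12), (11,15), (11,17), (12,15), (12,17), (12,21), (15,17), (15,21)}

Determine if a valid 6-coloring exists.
A valid 6-coloring: color 1: [0, 1, 2, 15]; color 2: [9, 11, 21]; color 3: [10, 17]; color 4: [12]; color 5: [4].
(χ(G) = 5 ≤ 6.)

Yes, G is 6-colorable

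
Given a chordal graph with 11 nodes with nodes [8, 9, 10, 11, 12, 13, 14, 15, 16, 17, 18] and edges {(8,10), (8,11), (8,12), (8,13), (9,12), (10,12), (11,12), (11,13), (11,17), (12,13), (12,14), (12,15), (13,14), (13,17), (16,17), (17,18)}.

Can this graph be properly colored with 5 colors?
Yes, G is 5-colorable

A valid 5-coloring: color 1: [12, 17]; color 2: [9, 10, 13, 15, 16, 18]; color 3: [11, 14]; color 4: [8].
(χ(G) = 4 ≤ 5.)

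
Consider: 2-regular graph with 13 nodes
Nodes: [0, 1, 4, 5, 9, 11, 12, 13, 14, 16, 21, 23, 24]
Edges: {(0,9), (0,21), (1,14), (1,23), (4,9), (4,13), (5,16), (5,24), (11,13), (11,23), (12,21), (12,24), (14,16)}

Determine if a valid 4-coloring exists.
Yes, G is 4-colorable

A valid 4-coloring: color 1: [5, 9, 12, 13, 14, 23]; color 2: [1, 4, 11, 16, 21, 24]; color 3: [0].
(χ(G) = 3 ≤ 4.)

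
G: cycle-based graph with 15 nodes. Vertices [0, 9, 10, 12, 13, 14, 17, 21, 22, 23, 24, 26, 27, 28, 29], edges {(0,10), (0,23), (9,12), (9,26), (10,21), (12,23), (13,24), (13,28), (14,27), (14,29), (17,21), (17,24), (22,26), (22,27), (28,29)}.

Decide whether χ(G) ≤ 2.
No, G is not 2-colorable

Odd cycle [13, 28, 29, 14, 27, 22, 26, 9, 12, 23, 0, 10, 21, 17, 24] needs 3 colors (χ ≥ 3).
Hence χ(G) ≥ 3 > 2, so no proper 2-coloring exists.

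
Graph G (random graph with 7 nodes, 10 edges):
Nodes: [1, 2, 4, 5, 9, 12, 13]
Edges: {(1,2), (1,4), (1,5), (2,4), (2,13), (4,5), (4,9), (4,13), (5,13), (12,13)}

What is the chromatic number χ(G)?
χ(G) = 3

Clique number ω(G) = 3 (lower bound: χ ≥ ω).
The clique on [1, 2, 4] has size 3, forcing χ ≥ 3, and the coloring below uses 3 colors, so χ(G) = 3.
A valid 3-coloring: color 1: [4, 12]; color 2: [1, 9, 13]; color 3: [2, 5].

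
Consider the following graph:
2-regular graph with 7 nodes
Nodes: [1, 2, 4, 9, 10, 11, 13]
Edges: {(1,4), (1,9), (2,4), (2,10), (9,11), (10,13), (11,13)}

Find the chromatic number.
χ(G) = 3

Clique number ω(G) = 2 (lower bound: χ ≥ ω).
Odd cycle [1, 9, 11, 13, 10, 2, 4] needs 3 colors (χ ≥ 3).
The coloring below uses 3 colors, so χ(G) = 3.
A valid 3-coloring: color 1: [1, 2, 13]; color 2: [4, 9, 10]; color 3: [11].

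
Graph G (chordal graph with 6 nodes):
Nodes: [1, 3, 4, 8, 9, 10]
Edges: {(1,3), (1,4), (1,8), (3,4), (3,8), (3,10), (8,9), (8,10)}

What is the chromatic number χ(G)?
χ(G) = 3

Clique number ω(G) = 3 (lower bound: χ ≥ ω).
The clique on [1, 3, 8] has size 3, forcing χ ≥ 3, and the coloring below uses 3 colors, so χ(G) = 3.
A valid 3-coloring: color 1: [3, 9]; color 2: [4, 8]; color 3: [1, 10].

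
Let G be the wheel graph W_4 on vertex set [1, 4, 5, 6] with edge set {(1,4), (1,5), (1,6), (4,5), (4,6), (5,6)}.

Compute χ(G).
Clique number ω(G) = 4 (lower bound: χ ≥ ω).
The clique on [1, 4, 5, 6] has size 4, forcing χ ≥ 4, and the coloring below uses 4 colors, so χ(G) = 4.
A valid 4-coloring: color 1: [4]; color 2: [5]; color 3: [6]; color 4: [1].

χ(G) = 4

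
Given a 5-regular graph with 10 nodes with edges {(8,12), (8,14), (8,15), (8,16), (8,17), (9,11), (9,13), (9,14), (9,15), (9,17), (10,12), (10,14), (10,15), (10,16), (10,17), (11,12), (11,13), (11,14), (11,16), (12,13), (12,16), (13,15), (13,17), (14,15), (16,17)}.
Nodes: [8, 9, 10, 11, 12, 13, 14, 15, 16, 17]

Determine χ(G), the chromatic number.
Clique number ω(G) = 3 (lower bound: χ ≥ ω).
Suppose a proper 3-coloring c exists. The clique [8, 12, 16] takes 3 distinct colors; by symmetry let c(8) = 1, c(12) = 2, c(16) = 3.
- Vertex 10: neighbors [12, 16] already have colors [2, 3] ⇒ c(10) = 1.
- Vertex 11: neighbors [12, 16] already have colors [2, 3] ⇒ c(11) = 1.
- Vertex 13: neighbors [11, 12] already have colors [1, 2] ⇒ c(13) = 3.
- Vertex 9: neighbors [11, 13] already have colors [1, 3] ⇒ c(9) = 2.
- Vertex 15: neighbors [8, 9, 13] already have colors [1, 2, 3] — all 3 colors blocked. Contradiction.
The forced assignments end in a contradiction, so G has no proper 3-coloring (χ ≥ 4).
The coloring below uses 4 colors, so χ(G) = 4.
A valid 4-coloring: color 1: [13, 14, 16]; color 2: [11, 15, 17]; color 3: [8, 9, 10]; color 4: [12].

χ(G) = 4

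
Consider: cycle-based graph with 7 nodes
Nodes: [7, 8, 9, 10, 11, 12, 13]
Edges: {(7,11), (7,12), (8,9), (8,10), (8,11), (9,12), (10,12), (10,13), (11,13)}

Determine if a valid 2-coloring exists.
Odd cycle [11, 7, 12, 10, 8] needs 3 colors (χ ≥ 3).
Hence χ(G) ≥ 3 > 2, so no proper 2-coloring exists.

No, G is not 2-colorable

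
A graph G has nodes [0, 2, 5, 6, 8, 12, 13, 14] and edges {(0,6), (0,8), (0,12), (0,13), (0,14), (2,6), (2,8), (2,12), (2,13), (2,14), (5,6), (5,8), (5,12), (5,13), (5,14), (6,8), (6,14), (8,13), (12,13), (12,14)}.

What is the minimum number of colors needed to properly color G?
Clique number ω(G) = 3 (lower bound: χ ≥ ω).
Odd cycle [13, 12, 14, 6, 8] needs 3 colors (χ ≥ 3).
Vertex 0 is adjacent to every vertex of [6, 8, 12, 13, 14], which already need 3 colors among themselves, so 0 needs a new color (χ ≥ 4).
The coloring below uses 4 colors, so χ(G) = 4.
A valid 4-coloring: color 1: [6, 13]; color 2: [0, 2, 5]; color 3: [8, 12]; color 4: [14].

χ(G) = 4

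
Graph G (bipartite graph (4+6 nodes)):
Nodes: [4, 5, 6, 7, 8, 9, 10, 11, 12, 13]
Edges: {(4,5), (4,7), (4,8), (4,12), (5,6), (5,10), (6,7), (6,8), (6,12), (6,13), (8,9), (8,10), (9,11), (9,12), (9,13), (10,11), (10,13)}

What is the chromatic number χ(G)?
χ(G) = 2

Clique number ω(G) = 2 (lower bound: χ ≥ ω).
The graph is bipartite (no odd cycle), so 2 colors suffice: χ(G) = 2.
A valid 2-coloring: color 1: [4, 6, 9, 10]; color 2: [5, 7, 8, 11, 12, 13].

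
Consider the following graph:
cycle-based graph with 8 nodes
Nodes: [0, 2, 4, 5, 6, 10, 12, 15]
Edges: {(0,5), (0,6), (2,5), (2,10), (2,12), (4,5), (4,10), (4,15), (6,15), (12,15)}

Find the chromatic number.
χ(G) = 3

Clique number ω(G) = 2 (lower bound: χ ≥ ω).
Odd cycle [10, 2, 12, 15, 4] needs 3 colors (χ ≥ 3).
The coloring below uses 3 colors, so χ(G) = 3.
A valid 3-coloring: color 1: [5, 10, 15]; color 2: [2, 4, 6]; color 3: [0, 12].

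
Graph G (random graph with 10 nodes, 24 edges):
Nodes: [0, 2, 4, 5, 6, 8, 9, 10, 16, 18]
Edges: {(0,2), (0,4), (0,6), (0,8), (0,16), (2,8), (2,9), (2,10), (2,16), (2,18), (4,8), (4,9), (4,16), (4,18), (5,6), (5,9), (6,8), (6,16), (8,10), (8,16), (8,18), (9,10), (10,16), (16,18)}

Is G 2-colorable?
The clique on vertices [0, 2, 8, 16] has size 4 > 2, so it alone needs 4 colors.

No, G is not 2-colorable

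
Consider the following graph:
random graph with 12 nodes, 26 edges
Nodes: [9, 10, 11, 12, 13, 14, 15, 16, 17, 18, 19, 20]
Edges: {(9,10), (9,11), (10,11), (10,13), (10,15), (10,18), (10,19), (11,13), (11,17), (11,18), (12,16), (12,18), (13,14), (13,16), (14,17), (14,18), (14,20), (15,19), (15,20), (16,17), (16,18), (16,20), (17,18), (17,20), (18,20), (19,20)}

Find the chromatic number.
χ(G) = 4

Clique number ω(G) = 4 (lower bound: χ ≥ ω).
The clique on [16, 17, 18, 20] has size 4, forcing χ ≥ 4, and the coloring below uses 4 colors, so χ(G) = 4.
A valid 4-coloring: color 1: [9, 13, 18, 19]; color 2: [10, 12, 17]; color 3: [11, 20]; color 4: [14, 15, 16].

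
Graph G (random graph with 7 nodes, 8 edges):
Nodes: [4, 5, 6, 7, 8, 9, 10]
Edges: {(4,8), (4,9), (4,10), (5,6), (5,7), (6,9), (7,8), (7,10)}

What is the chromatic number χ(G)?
Clique number ω(G) = 2 (lower bound: χ ≥ ω).
The graph is bipartite (no odd cycle), so 2 colors suffice: χ(G) = 2.
A valid 2-coloring: color 1: [4, 6, 7]; color 2: [5, 8, 9, 10].

χ(G) = 2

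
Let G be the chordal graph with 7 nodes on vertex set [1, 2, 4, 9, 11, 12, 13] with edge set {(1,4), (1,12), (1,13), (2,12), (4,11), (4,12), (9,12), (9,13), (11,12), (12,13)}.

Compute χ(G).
Clique number ω(G) = 3 (lower bound: χ ≥ ω).
The clique on [1, 4, 12] has size 3, forcing χ ≥ 3, and the coloring below uses 3 colors, so χ(G) = 3.
A valid 3-coloring: color 1: [12]; color 2: [1, 2, 9, 11]; color 3: [4, 13].

χ(G) = 3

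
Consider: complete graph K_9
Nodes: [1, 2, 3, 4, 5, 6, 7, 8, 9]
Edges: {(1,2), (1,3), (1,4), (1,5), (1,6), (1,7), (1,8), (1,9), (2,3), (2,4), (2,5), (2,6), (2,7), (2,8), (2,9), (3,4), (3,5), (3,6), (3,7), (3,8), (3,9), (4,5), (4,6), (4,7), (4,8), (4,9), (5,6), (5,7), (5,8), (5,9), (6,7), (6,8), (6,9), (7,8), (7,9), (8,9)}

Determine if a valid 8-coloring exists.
The clique on vertices [1, 2, 3, 4, 5, 6, 7, 8, 9] has size 9 > 8, so it alone needs 9 colors.

No, G is not 8-colorable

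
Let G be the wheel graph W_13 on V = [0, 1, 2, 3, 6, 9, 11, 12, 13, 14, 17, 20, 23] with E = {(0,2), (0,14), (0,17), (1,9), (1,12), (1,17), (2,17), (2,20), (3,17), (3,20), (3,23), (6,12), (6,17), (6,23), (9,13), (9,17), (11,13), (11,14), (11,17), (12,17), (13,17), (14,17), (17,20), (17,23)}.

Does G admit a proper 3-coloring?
A valid 3-coloring: color 1: [17]; color 2: [1, 2, 3, 6, 13, 14]; color 3: [0, 9, 11, 12, 20, 23].
(χ(G) = 3 ≤ 3.)

Yes, G is 3-colorable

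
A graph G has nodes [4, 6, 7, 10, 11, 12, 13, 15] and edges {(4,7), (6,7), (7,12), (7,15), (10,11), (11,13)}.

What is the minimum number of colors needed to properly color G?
χ(G) = 2

Clique number ω(G) = 2 (lower bound: χ ≥ ω).
The graph is bipartite (no odd cycle), so 2 colors suffice: χ(G) = 2.
A valid 2-coloring: color 1: [7, 11]; color 2: [4, 6, 10, 12, 13, 15].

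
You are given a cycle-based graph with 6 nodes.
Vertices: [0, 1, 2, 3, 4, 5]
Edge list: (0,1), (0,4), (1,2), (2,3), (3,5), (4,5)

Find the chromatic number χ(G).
Clique number ω(G) = 2 (lower bound: χ ≥ ω).
The graph is bipartite (no odd cycle), so 2 colors suffice: χ(G) = 2.
A valid 2-coloring: color 1: [0, 2, 5]; color 2: [1, 3, 4].

χ(G) = 2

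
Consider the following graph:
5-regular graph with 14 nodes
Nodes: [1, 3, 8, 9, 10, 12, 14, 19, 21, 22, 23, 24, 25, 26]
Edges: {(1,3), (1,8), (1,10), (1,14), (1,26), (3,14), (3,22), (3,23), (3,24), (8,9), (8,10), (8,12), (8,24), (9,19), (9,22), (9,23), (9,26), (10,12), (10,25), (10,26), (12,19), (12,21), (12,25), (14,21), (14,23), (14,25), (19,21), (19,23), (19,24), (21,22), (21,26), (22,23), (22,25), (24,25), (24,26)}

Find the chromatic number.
χ(G) = 4

Clique number ω(G) = 3 (lower bound: χ ≥ ω).
Suppose a proper 3-coloring c exists. The clique [1, 3, 14] takes 3 distinct colors; by symmetry let c(1) = 1, c(3) = 2, c(14) = 3.
- Vertex 23: neighbors [3, 14] already have colors [2, 3] ⇒ c(23) = 1.
- Vertex 22: neighbors [23, 3] already have colors [1, 2] ⇒ c(22) = 3.
- Vertex 9: neighbors [23, 22] already have colors [1, 3] ⇒ c(9) = 2.
- Vertex 8: neighbors [1, 9] already have colors [1, 2] ⇒ c(8) = 3.
- Vertex 10: neighbors [1, 8] already have colors [1, 3] ⇒ c(10) = 2.
- Vertex 12: neighbors [10, 8] already have colors [2, 3] ⇒ c(12) = 1.
- Vertex 25: neighbors [12, 10, 14] already have colors [1, 2, 3] — all 3 colors blocked. Contradiction.
The forced assignments end in a contradiction, so G has no proper 3-coloring (χ ≥ 4).
The coloring below uses 4 colors, so χ(G) = 4.
A valid 4-coloring: color 1: [3, 8, 21, 25]; color 2: [1, 9, 12, 24]; color 3: [10, 14, 19, 22]; color 4: [23, 26].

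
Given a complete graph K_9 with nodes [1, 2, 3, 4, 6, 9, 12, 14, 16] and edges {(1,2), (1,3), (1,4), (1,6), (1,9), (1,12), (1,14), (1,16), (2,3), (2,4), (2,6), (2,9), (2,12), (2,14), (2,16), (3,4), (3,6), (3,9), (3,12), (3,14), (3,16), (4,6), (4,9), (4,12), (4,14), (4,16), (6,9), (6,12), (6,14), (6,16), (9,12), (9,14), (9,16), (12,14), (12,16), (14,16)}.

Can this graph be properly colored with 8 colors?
The clique on vertices [1, 2, 3, 4, 6, 9, 12, 14, 16] has size 9 > 8, so it alone needs 9 colors.

No, G is not 8-colorable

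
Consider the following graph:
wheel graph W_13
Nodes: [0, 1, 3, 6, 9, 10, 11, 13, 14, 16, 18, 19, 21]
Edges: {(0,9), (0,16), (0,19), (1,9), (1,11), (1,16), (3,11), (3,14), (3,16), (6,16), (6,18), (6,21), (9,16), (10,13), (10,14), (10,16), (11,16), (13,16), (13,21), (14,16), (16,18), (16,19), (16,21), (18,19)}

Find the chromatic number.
χ(G) = 3

Clique number ω(G) = 3 (lower bound: χ ≥ ω).
The clique on [0, 9, 16] has size 3, forcing χ ≥ 3, and the coloring below uses 3 colors, so χ(G) = 3.
A valid 3-coloring: color 1: [16]; color 2: [0, 1, 3, 10, 18, 21]; color 3: [6, 9, 11, 13, 14, 19].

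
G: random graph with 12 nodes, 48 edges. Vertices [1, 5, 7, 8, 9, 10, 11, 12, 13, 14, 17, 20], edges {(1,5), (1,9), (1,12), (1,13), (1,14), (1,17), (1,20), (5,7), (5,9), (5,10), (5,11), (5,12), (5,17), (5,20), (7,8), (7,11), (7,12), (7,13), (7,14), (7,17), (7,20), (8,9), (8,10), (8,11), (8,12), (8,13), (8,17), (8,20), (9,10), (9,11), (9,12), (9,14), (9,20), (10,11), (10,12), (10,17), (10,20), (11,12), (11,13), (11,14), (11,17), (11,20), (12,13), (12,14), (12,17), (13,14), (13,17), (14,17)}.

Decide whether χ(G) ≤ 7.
Yes, G is 7-colorable

A valid 7-coloring: color 1: [12, 20]; color 2: [1, 11]; color 3: [9, 17]; color 4: [5, 8, 14]; color 5: [7, 10]; color 6: [13].
(χ(G) = 6 ≤ 7.)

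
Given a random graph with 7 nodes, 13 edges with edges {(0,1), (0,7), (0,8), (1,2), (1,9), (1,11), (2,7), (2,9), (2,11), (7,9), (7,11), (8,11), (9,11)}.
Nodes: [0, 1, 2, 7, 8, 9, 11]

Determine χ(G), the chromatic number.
Clique number ω(G) = 4 (lower bound: χ ≥ ω).
The clique on [1, 2, 9, 11] has size 4, forcing χ ≥ 4, and the coloring below uses 4 colors, so χ(G) = 4.
A valid 4-coloring: color 1: [0, 11]; color 2: [2, 8]; color 3: [1, 7]; color 4: [9].

χ(G) = 4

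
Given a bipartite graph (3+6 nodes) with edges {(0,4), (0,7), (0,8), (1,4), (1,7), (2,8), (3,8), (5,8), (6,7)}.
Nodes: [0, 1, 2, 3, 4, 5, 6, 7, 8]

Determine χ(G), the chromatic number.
χ(G) = 2

Clique number ω(G) = 2 (lower bound: χ ≥ ω).
The graph is bipartite (no odd cycle), so 2 colors suffice: χ(G) = 2.
A valid 2-coloring: color 1: [4, 7, 8]; color 2: [0, 1, 2, 3, 5, 6].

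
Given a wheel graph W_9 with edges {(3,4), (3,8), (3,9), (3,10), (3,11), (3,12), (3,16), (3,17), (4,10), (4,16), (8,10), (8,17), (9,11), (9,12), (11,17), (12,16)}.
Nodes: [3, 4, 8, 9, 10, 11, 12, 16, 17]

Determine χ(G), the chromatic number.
Clique number ω(G) = 3 (lower bound: χ ≥ ω).
The clique on [3, 4, 16] has size 3, forcing χ ≥ 3, and the coloring below uses 3 colors, so χ(G) = 3.
A valid 3-coloring: color 1: [3]; color 2: [4, 8, 11, 12]; color 3: [9, 10, 16, 17].

χ(G) = 3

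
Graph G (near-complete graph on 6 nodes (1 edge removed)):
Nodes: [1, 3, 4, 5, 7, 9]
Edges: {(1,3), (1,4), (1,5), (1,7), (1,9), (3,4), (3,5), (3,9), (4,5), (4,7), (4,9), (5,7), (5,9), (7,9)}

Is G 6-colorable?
Yes, G is 6-colorable

A valid 6-coloring: color 1: [4]; color 2: [5]; color 3: [9]; color 4: [1]; color 5: [3, 7].
(χ(G) = 5 ≤ 6.)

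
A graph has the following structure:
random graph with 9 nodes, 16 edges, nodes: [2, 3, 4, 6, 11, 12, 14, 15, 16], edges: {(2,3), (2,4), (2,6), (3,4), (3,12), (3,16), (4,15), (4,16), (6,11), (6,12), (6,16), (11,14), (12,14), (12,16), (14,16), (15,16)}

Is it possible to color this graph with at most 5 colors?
A valid 5-coloring: color 1: [2, 11, 16]; color 2: [4, 12]; color 3: [3, 6, 14, 15].
(χ(G) = 3 ≤ 5.)

Yes, G is 5-colorable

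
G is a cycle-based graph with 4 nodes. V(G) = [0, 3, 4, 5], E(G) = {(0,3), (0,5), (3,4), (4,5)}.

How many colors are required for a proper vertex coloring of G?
Clique number ω(G) = 2 (lower bound: χ ≥ ω).
The graph is bipartite (no odd cycle), so 2 colors suffice: χ(G) = 2.
A valid 2-coloring: color 1: [3, 5]; color 2: [0, 4].

χ(G) = 2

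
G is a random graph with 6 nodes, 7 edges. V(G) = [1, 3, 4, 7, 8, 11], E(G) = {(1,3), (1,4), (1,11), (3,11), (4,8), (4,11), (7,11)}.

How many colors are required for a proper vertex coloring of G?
Clique number ω(G) = 3 (lower bound: χ ≥ ω).
The clique on [1, 3, 11] has size 3, forcing χ ≥ 3, and the coloring below uses 3 colors, so χ(G) = 3.
A valid 3-coloring: color 1: [8, 11]; color 2: [1, 7]; color 3: [3, 4].

χ(G) = 3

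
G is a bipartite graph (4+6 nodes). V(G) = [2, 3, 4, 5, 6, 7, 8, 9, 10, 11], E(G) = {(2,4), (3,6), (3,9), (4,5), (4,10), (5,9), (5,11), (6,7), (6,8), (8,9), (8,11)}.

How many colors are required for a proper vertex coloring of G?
χ(G) = 2

Clique number ω(G) = 2 (lower bound: χ ≥ ω).
The graph is bipartite (no odd cycle), so 2 colors suffice: χ(G) = 2.
A valid 2-coloring: color 1: [4, 6, 9, 11]; color 2: [2, 3, 5, 7, 8, 10].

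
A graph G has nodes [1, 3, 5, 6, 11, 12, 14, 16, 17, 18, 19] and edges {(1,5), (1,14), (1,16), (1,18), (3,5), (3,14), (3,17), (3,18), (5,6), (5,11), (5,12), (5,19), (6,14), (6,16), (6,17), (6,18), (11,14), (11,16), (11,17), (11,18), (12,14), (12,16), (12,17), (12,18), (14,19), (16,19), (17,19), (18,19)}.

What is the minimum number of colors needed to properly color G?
χ(G) = 2

Clique number ω(G) = 2 (lower bound: χ ≥ ω).
The graph is bipartite (no odd cycle), so 2 colors suffice: χ(G) = 2.
A valid 2-coloring: color 1: [5, 14, 16, 17, 18]; color 2: [1, 3, 6, 11, 12, 19].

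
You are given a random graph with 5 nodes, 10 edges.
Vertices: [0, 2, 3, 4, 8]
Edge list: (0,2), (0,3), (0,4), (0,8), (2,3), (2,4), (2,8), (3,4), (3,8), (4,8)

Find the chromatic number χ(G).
Clique number ω(G) = 5 (lower bound: χ ≥ ω).
The clique on [0, 2, 3, 4, 8] has size 5, forcing χ ≥ 5, and the coloring below uses 5 colors, so χ(G) = 5.
A valid 5-coloring: color 1: [0]; color 2: [8]; color 3: [4]; color 4: [3]; color 5: [2].

χ(G) = 5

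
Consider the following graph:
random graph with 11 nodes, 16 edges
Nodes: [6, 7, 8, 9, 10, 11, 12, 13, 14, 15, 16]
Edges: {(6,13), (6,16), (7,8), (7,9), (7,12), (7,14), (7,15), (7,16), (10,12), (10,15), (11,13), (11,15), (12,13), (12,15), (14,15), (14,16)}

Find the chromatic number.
χ(G) = 3

Clique number ω(G) = 3 (lower bound: χ ≥ ω).
The clique on [7, 12, 15] has size 3, forcing χ ≥ 3, and the coloring below uses 3 colors, so χ(G) = 3.
A valid 3-coloring: color 1: [7, 10, 13]; color 2: [8, 9, 15, 16]; color 3: [6, 11, 12, 14].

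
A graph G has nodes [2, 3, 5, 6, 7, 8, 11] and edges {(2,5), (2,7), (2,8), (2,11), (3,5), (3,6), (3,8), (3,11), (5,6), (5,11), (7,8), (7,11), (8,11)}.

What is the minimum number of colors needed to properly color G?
Clique number ω(G) = 4 (lower bound: χ ≥ ω).
The clique on [2, 7, 8, 11] has size 4, forcing χ ≥ 4, and the coloring below uses 4 colors, so χ(G) = 4.
A valid 4-coloring: color 1: [6, 11]; color 2: [5, 8]; color 3: [3, 7]; color 4: [2].

χ(G) = 4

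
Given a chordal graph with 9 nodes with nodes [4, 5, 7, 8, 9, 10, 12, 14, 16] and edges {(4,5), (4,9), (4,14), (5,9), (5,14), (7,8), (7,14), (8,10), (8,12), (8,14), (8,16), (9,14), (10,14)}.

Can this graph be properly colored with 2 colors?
The clique on vertices [4, 5, 9, 14] has size 4 > 2, so it alone needs 4 colors.

No, G is not 2-colorable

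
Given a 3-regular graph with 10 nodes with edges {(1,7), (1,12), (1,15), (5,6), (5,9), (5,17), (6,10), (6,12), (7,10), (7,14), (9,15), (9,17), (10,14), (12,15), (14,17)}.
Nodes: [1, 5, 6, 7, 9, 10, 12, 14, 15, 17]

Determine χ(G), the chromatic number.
Clique number ω(G) = 3 (lower bound: χ ≥ ω).
The clique on [1, 12, 15] has size 3, forcing χ ≥ 3, and the coloring below uses 3 colors, so χ(G) = 3.
A valid 3-coloring: color 1: [10, 15, 17]; color 2: [1, 6, 9, 14]; color 3: [5, 7, 12].

χ(G) = 3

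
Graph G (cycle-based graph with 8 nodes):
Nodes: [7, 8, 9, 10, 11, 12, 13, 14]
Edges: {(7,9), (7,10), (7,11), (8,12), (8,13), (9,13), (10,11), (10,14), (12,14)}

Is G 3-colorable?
A valid 3-coloring: color 1: [7, 8, 14]; color 2: [10, 12, 13]; color 3: [9, 11].
(χ(G) = 3 ≤ 3.)

Yes, G is 3-colorable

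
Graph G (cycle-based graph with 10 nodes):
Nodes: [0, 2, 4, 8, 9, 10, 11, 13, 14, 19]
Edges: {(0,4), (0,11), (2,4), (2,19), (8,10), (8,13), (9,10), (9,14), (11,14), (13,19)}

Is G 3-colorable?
A valid 3-coloring: color 1: [0, 2, 10, 13, 14]; color 2: [4, 8, 9, 11, 19].
(χ(G) = 2 ≤ 3.)

Yes, G is 3-colorable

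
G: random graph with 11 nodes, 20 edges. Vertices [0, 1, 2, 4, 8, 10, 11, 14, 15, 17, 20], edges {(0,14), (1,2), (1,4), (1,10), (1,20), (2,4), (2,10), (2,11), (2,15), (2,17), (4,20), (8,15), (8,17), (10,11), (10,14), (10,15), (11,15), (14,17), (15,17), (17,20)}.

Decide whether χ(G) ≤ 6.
A valid 6-coloring: color 1: [2, 8, 14, 20]; color 2: [0, 4, 10, 17]; color 3: [1, 15]; color 4: [11].
(χ(G) = 4 ≤ 6.)

Yes, G is 6-colorable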